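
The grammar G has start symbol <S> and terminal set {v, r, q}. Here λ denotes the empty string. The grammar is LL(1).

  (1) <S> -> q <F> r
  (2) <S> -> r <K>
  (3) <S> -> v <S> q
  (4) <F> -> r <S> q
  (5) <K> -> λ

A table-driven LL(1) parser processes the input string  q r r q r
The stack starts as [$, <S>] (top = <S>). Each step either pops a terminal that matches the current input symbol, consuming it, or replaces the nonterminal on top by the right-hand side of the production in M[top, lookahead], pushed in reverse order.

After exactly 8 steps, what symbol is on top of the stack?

r

     Stack        Input        Action
  1  $ <S>        q r r q r $  expand <S> -> q <F> r
  2  $ r <F> q    q r r q r $  match q
  3  $ r <F>      r r q r $    expand <F> -> r <S> q
  4  $ r q <S> r  r r q r $    match r
  5  $ r q <S>    r q r $      expand <S> -> r <K>
  6  $ r q <K> r  r q r $      match r
  7  $ r q <K>    q r $        expand <K> -> λ
  8  $ r q        q r $        match q
Stack after step 8: $ r (top = r).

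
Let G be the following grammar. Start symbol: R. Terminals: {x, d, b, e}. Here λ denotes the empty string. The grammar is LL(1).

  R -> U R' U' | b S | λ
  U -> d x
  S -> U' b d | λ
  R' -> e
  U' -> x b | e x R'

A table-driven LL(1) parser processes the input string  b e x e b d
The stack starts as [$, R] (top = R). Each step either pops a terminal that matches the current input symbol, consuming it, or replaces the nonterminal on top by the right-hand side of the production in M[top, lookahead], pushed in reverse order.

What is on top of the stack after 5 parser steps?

x

step 1: stack=$ R  input=b e x e b d $  — expand R -> b S
step 2: stack=$ S b  input=b e x e b d $  — match b
step 3: stack=$ S  input=e x e b d $  — expand S -> U' b d
step 4: stack=$ d b U'  input=e x e b d $  — expand U' -> e x R'
step 5: stack=$ d b R' x e  input=e x e b d $  — match e
Stack after step 5: $ d b R' x (top = x).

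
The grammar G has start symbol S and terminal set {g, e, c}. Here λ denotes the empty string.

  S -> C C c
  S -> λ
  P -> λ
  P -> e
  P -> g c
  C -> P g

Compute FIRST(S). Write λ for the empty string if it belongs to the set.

FIRST(P): from P->λ we get {λ}; from P->e we get {e}; from P->g c we get {g}. So FIRST(P) = {λ, e, g}.
FIRST(C): from C->P g we get {e, g}. So FIRST(C) = {e, g}.
FIRST(S): from S->C C c we get {e, g}; from S->λ we get {λ}. So FIRST(S) = {λ, e, g}.

{λ, e, g}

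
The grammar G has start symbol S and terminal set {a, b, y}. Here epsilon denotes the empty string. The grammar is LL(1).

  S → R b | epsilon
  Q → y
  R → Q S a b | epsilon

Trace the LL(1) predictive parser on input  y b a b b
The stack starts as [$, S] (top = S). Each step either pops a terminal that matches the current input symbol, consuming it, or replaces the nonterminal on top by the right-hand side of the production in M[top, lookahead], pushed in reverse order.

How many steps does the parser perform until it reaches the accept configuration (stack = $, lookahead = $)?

step 1: stack=$ S  input=y b a b b $  — expand S → R b
step 2: stack=$ b R  input=y b a b b $  — expand R → Q S a b
step 3: stack=$ b b a S Q  input=y b a b b $  — expand Q → y
step 4: stack=$ b b a S y  input=y b a b b $  — match y
step 5: stack=$ b b a S  input=b a b b $  — expand S → R b
step 6: stack=$ b b a b R  input=b a b b $  — expand R → epsilon
step 7: stack=$ b b a b  input=b a b b $  — match b
step 8: stack=$ b b a  input=a b b $  — match a
step 9: stack=$ b b  input=b b $  — match b
step 10: stack=$ b  input=b $  — match b
Accept reached after 10 steps.

10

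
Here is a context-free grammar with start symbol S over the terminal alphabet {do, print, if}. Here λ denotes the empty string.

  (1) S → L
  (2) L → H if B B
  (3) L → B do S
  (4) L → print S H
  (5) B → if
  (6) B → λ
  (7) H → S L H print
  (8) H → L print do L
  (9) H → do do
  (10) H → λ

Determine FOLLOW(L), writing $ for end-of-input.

{$, do, if, print}

FIRST(B): from B→if we get {if}; from B→λ we get {λ}. So FIRST(B) = {λ, if}.
FIRST(S): from S→L we get {do, if, print}. So FIRST(S) = {do, if, print}.
FIRST(L): from L→H if B B we get {do, if, print}; from L→B do S we get {do, if}; from L→print S H we get {print}. So FIRST(L) = {do, if, print}.
FIRST(H): from H→S L H print we get {do, if, print}; from H→L print do L we get {do, if, print}; from H→do do we get {do}; from H→λ we get {λ}. So FIRST(H) = {λ, do, if, print}.
FOLLOW(S) includes $ since S is the start symbol.
FOLLOW(S): in L→B do S, the suffix after S is empty, so FOLLOW(S) ⊇ FOLLOW(L) = {$, do, if, print}; in L→print S H, S is followed by H with FIRST {λ, do, if, print}; in L→print S H, the suffix after S is nullable, so FOLLOW(S) ⊇ FOLLOW(L) = {$, do, if, print}; in H→S L H print, S is followed by L H print with FIRST {do, if, print}. Thus FOLLOW(S) = {$, do, if, print}.
FOLLOW(L): in S→L, the suffix after L is empty, so FOLLOW(L) ⊇ FOLLOW(S) = {$, do, if, print}; in H→S L H print, L is followed by H print with FIRST {do, if, print}; in H→L print do L (occurrence 1), L is followed by print do L with FIRST {print}; in H→L print do L (occurrence 2), the suffix after L is empty, so FOLLOW(L) ⊇ FOLLOW(H) = {$, do, if, print}. Thus FOLLOW(L) = {$, do, if, print}.
FOLLOW(B): in L→H if B B (occurrence 1), B is followed by B with FIRST {λ, if}; in L→H if B B (occurrence 1), the suffix after B is nullable, so FOLLOW(B) ⊇ FOLLOW(L) = {$, do, if, print}; in L→H if B B (occurrence 2), the suffix after B is empty, so FOLLOW(B) ⊇ FOLLOW(L) = {$, do, if, print}; in L→B do S, B is followed by do S with FIRST {do}. Thus FOLLOW(B) = {$, do, if, print}.
FOLLOW(H): in L→H if B B, H is followed by if B B with FIRST {if}; in L→print S H, the suffix after H is empty, so FOLLOW(H) ⊇ FOLLOW(L) = {$, do, if, print}; in H→S L H print, H is followed by print with FIRST {print}. Thus FOLLOW(H) = {$, do, if, print}.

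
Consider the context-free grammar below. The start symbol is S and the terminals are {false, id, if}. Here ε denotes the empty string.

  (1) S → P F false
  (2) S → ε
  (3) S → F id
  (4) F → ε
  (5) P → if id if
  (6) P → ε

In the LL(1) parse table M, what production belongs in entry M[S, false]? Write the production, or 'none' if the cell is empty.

S → P F false

FIRST(F): from F→ε we get {ε}. So FIRST(F) = {ε}.
FIRST(P): from P→if id if we get {if}; from P→ε we get {ε}. So FIRST(P) = {ε, if}.
FIRST(S): from S→P F false we get {false, if}; from S→ε we get {ε}; from S→F id we get {id}. So FIRST(S) = {ε, false, id, if}.
FOLLOW(S) includes $ since S is the start symbol.
FOLLOW(S): S appears on no right-hand side. Thus FOLLOW(S) = {$}.
For S → P F false: FIRST(P F false) = {false, if}, so it goes in M[S, t] for t ∈ {false, if}.
For S → ε: FIRST(ε) = {ε}, so it goes in M[S, t] for t ∈ {}; since ε ∈ FIRST, also for every t ∈ FOLLOW(S) = {$}.
For S → F id: FIRST(F id) = {id}, so it goes in M[S, t] for t ∈ {id}.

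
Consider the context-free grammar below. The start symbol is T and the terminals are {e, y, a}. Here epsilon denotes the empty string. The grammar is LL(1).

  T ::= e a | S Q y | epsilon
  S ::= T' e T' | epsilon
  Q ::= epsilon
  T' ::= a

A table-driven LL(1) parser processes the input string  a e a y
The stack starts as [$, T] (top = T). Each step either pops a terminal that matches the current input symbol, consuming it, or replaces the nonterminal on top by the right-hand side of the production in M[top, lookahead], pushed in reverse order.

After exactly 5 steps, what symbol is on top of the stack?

step 1: stack=$ T  input=a e a y $  — expand T ::= S Q y
step 2: stack=$ y Q S  input=a e a y $  — expand S ::= T' e T'
step 3: stack=$ y Q T' e T'  input=a e a y $  — expand T' ::= a
step 4: stack=$ y Q T' e a  input=a e a y $  — match a
step 5: stack=$ y Q T' e  input=e a y $  — match e
Stack after step 5: $ y Q T' (top = T').

T'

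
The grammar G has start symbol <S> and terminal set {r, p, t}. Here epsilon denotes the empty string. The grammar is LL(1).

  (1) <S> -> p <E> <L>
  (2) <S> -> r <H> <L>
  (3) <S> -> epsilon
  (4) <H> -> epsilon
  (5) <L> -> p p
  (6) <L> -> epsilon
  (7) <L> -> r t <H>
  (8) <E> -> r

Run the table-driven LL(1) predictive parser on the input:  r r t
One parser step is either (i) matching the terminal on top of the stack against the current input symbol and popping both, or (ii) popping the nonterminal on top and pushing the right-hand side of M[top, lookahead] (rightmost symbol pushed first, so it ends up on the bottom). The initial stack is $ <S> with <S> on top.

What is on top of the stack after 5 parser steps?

     Stack        Input    Action
  1  $ <S>        r r t $  expand <S> -> r <H> <L>
  2  $ <L> <H> r  r r t $  match r
  3  $ <L> <H>    r t $    expand <H> -> epsilon
  4  $ <L>        r t $    expand <L> -> r t <H>
  5  $ <H> t r    r t $    match r
Stack after step 5: $ <H> t (top = t).

t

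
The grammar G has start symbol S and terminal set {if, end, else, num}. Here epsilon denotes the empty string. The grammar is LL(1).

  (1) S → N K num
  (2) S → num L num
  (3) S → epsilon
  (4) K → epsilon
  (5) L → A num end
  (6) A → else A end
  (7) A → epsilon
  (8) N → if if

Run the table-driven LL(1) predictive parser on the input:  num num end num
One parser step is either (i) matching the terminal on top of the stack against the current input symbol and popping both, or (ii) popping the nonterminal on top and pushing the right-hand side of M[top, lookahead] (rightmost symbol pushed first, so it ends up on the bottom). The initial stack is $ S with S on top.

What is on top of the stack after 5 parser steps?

end

step 1: stack=$ S  input=num num end num $  — expand S → num L num
step 2: stack=$ num L num  input=num num end num $  — match num
step 3: stack=$ num L  input=num end num $  — expand L → A num end
step 4: stack=$ num end num A  input=num end num $  — expand A → epsilon
step 5: stack=$ num end num  input=num end num $  — match num
Stack after step 5: $ num end (top = end).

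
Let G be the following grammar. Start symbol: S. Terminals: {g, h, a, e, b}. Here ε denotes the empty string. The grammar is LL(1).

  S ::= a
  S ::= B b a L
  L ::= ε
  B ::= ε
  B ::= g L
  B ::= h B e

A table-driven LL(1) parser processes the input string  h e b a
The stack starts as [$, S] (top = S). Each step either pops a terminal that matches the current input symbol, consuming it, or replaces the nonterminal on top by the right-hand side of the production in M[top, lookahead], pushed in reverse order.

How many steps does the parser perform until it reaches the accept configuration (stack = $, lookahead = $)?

     Stack          Input      Action
  1  $ S            h e b a $  expand S ::= B b a L
  2  $ L a b B      h e b a $  expand B ::= h B e
  3  $ L a b e B h  h e b a $  match h
  4  $ L a b e B    e b a $    expand B ::= ε
  5  $ L a b e      e b a $    match e
  6  $ L a b        b a $      match b
  7  $ L a          a $        match a
  8  $ L            $          expand L ::= ε
Accept reached after 8 steps.

8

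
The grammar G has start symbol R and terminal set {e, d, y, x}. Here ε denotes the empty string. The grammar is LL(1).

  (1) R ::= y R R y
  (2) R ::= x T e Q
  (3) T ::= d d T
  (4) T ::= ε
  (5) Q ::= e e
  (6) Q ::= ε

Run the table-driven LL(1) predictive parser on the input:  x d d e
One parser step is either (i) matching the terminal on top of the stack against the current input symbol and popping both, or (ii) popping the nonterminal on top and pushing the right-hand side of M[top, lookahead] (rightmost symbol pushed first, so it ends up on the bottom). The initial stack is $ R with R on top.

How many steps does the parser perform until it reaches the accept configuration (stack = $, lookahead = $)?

8

step 1: stack=$ R  input=x d d e $  — expand R ::= x T e Q
step 2: stack=$ Q e T x  input=x d d e $  — match x
step 3: stack=$ Q e T  input=d d e $  — expand T ::= d d T
step 4: stack=$ Q e T d d  input=d d e $  — match d
step 5: stack=$ Q e T d  input=d e $  — match d
step 6: stack=$ Q e T  input=e $  — expand T ::= ε
step 7: stack=$ Q e  input=e $  — match e
step 8: stack=$ Q  input=$  — expand Q ::= ε
Accept reached after 8 steps.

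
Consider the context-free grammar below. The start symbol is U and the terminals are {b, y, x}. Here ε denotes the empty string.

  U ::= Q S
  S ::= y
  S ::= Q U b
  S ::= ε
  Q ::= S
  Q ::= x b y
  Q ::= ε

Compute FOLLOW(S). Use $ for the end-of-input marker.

FIRST(U): from U::=Q S we get {ε, b, x, y}. So FIRST(U) = {ε, b, x, y}.
FIRST(S): from S::=y we get {y}; from S::=Q U b we get {b, x, y}; from S::=ε we get {ε}. So FIRST(S) = {ε, b, x, y}.
FIRST(Q): from Q::=S we get {ε, b, x, y}; from Q::=x b y we get {x}; from Q::=ε we get {ε}. So FIRST(Q) = {ε, b, x, y}.
FOLLOW(U) includes $ since U is the start symbol.
FOLLOW(U): in S::=Q U b, U is followed by b with FIRST {b}. Thus FOLLOW(U) = {$, b}.
FOLLOW(Q): in U::=Q S, Q is followed by S with FIRST {ε, b, x, y}; in U::=Q S, the suffix after Q is nullable, so FOLLOW(Q) ⊇ FOLLOW(U) = {$, b}; in S::=Q U b, Q is followed by U b with FIRST {b, x, y}. Thus FOLLOW(Q) = {$, b, x, y}.
FOLLOW(S): in U::=Q S, the suffix after S is empty, so FOLLOW(S) ⊇ FOLLOW(U) = {$, b}; in Q::=S, the suffix after S is empty, so FOLLOW(S) ⊇ FOLLOW(Q) = {$, b, x, y}. Thus FOLLOW(S) = {$, b, x, y}.

{$, b, x, y}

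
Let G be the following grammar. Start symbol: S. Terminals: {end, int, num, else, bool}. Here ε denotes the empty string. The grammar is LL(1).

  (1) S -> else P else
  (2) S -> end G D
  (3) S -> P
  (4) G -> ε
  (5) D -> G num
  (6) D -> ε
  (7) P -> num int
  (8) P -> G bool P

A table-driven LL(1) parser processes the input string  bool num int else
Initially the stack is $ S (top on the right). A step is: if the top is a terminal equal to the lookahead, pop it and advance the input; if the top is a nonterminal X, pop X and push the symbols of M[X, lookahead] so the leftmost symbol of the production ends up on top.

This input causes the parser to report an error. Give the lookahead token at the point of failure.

step 1: stack=$ S  input=bool num int else $  — expand S -> P
step 2: stack=$ P  input=bool num int else $  — expand P -> G bool P
step 3: stack=$ P bool G  input=bool num int else $  — expand G -> ε
step 4: stack=$ P bool  input=bool num int else $  — match bool
step 5: stack=$ P  input=num int else $  — expand P -> num int
step 6: stack=$ int num  input=num int else $  — match num
step 7: stack=$ int  input=int else $  — match int
step 8: stack=$  input=else $  — error: stack empty but input remains

else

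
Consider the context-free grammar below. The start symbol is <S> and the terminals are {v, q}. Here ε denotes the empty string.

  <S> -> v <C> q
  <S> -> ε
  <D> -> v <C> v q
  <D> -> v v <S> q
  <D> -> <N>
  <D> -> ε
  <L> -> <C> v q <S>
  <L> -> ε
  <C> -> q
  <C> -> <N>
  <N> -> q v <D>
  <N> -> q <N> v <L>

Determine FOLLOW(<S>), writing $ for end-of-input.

{$, q, v}

FIRST(<S>): from <S>->v <C> q we get {v}; from <S>->ε we get {ε}. So FIRST(<S>) = {ε, v}.
FIRST(<N>): from <N>->q v <D> we get {q}; from <N>->q <N> v <L> we get {q}. So FIRST(<N>) = {q}.
FIRST(<D>): from <D>->v <C> v q we get {v}; from <D>->v v <S> q we get {v}; from <D>-><N> we get {q}; from <D>->ε we get {ε}. So FIRST(<D>) = {ε, q, v}.
FIRST(<C>): from <C>->q we get {q}; from <C>-><N> we get {q}. So FIRST(<C>) = {q}.
FIRST(<L>): from <L>-><C> v q <S> we get {q}; from <L>->ε we get {ε}. So FIRST(<L>) = {ε, q}.
FOLLOW(<S>) includes $ since <S> is the start symbol.
FOLLOW(<C>): in <S>->v <C> q, <C> is followed by q with FIRST {q}; in <D>->v <C> v q, <C> is followed by v q with FIRST {v}; in <L>-><C> v q <S>, <C> is followed by v q <S> with FIRST {v}. Thus FOLLOW(<C>) = {q, v}.
FOLLOW(<S>): in <D>->v v <S> q, <S> is followed by q with FIRST {q}; in <L>-><C> v q <S>, the suffix after <S> is empty, so FOLLOW(<S>) ⊇ FOLLOW(<L>) = {q, v}. Thus FOLLOW(<S>) = {$, q, v}.
FOLLOW(<D>): in <N>->q v <D>, the suffix after <D> is empty, so FOLLOW(<D>) ⊇ FOLLOW(<N>) = {q, v}. Thus FOLLOW(<D>) = {q, v}.
FOLLOW(<N>): in <D>-><N>, the suffix after <N> is empty, so FOLLOW(<N>) ⊇ FOLLOW(<D>) = {q, v}; in <C>-><N>, the suffix after <N> is empty, so FOLLOW(<N>) ⊇ FOLLOW(<C>) = {q, v}; in <N>->q <N> v <L>, <N> is followed by v <L> with FIRST {v}. Thus FOLLOW(<N>) = {q, v}.
FOLLOW(<L>): in <N>->q <N> v <L>, the suffix after <L> is empty, so FOLLOW(<L>) ⊇ FOLLOW(<N>) = {q, v}. Thus FOLLOW(<L>) = {q, v}.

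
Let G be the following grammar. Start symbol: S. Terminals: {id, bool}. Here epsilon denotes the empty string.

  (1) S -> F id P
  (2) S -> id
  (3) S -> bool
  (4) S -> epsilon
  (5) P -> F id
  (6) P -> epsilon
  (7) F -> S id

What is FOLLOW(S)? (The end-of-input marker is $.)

{$, id}

FIRST(S) = {epsilon, bool, id}  (via F id P)
FIRST(F) = {bool, id}  (via S id)
FIRST(P) = {epsilon, bool, id}  (via F id)
FOLLOW(S) includes $ since S is the start symbol.
FOLLOW(S): in F->S id, S is followed by id with FIRST {id}. Thus FOLLOW(S) = {$, id}.
FOLLOW(P): in S->F id P, the suffix after P is empty, so FOLLOW(P) ⊇ FOLLOW(S) = {$, id}. Thus FOLLOW(P) = {$, id}.
FOLLOW(F): in S->F id P, F is followed by id P with FIRST {id}; in P->F id, F is followed by id with FIRST {id}. Thus FOLLOW(F) = {id}.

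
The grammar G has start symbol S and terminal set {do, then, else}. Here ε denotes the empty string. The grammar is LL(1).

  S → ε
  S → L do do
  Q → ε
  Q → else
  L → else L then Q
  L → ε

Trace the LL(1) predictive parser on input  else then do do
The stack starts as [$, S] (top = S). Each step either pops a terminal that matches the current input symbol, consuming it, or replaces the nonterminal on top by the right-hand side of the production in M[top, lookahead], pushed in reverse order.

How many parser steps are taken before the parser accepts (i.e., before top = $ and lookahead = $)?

step 1: stack=$ S  input=else then do do $  — expand S → L do do
step 2: stack=$ do do L  input=else then do do $  — expand L → else L then Q
step 3: stack=$ do do Q then L else  input=else then do do $  — match else
step 4: stack=$ do do Q then L  input=then do do $  — expand L → ε
step 5: stack=$ do do Q then  input=then do do $  — match then
step 6: stack=$ do do Q  input=do do $  — expand Q → ε
step 7: stack=$ do do  input=do do $  — match do
step 8: stack=$ do  input=do $  — match do
Accept reached after 8 steps.

8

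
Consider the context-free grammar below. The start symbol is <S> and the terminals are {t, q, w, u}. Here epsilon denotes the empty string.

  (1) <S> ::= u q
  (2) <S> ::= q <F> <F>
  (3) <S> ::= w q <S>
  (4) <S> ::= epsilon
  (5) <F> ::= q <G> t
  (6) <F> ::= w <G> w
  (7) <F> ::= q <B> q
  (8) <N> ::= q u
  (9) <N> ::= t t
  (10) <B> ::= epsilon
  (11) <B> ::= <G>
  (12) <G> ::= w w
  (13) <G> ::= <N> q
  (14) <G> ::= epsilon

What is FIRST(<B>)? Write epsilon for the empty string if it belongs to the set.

FIRST(<S>): from <S>::=u q we get {u}; from <S>::=q <F> <F> we get {q}; from <S>::=w q <S> we get {w}; from <S>::=epsilon we get {epsilon}. So FIRST(<S>) = {epsilon, q, u, w}.
FIRST(<F>): from <F>::=q <G> t we get {q}; from <F>::=w <G> w we get {w}; from <F>::=q <B> q we get {q}. So FIRST(<F>) = {q, w}.
FIRST(<N>): from <N>::=q u we get {q}; from <N>::=t t we get {t}. So FIRST(<N>) = {q, t}.
FIRST(<G>): from <G>::=w w we get {w}; from <G>::=<N> q we get {q, t}; from <G>::=epsilon we get {epsilon}. So FIRST(<G>) = {epsilon, q, t, w}.
FIRST(<B>): from <B>::=epsilon we get {epsilon}; from <B>::=<G> we get {epsilon, q, t, w}. So FIRST(<B>) = {epsilon, q, t, w}.

{epsilon, q, t, w}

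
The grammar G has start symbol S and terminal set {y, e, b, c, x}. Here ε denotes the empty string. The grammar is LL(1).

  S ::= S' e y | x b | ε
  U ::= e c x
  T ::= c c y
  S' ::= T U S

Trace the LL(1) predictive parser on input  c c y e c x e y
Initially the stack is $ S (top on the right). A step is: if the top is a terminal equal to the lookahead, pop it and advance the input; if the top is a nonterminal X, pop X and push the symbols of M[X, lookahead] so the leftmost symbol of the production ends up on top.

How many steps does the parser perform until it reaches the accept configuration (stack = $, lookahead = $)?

13

step 1: stack=$ S  input=c c y e c x e y $  — expand S ::= S' e y
step 2: stack=$ y e S'  input=c c y e c x e y $  — expand S' ::= T U S
step 3: stack=$ y e S U T  input=c c y e c x e y $  — expand T ::= c c y
step 4: stack=$ y e S U y c c  input=c c y e c x e y $  — match c
step 5: stack=$ y e S U y c  input=c y e c x e y $  — match c
step 6: stack=$ y e S U y  input=y e c x e y $  — match y
step 7: stack=$ y e S U  input=e c x e y $  — expand U ::= e c x
step 8: stack=$ y e S x c e  input=e c x e y $  — match e
step 9: stack=$ y e S x c  input=c x e y $  — match c
step 10: stack=$ y e S x  input=x e y $  — match x
step 11: stack=$ y e S  input=e y $  — expand S ::= ε
step 12: stack=$ y e  input=e y $  — match e
step 13: stack=$ y  input=y $  — match y
Accept reached after 13 steps.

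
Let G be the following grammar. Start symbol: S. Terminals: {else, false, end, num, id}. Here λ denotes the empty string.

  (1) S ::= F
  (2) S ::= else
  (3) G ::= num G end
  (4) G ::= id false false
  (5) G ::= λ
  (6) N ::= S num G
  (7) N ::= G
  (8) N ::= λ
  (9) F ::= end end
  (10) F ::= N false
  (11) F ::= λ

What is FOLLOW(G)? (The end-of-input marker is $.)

FIRST(G) = {λ, id, num}
FIRST(S) = {λ, else, end, false, id, num}  (via F)
FIRST(N) = {λ, else, end, false, id, num}  (via S num G, G)
FIRST(F) = {λ, else, end, false, id, num}  (via N false)
FOLLOW(S) includes $ since S is the start symbol.
FOLLOW(S): in N::=S num G, S is followed by num G with FIRST {num}. Thus FOLLOW(S) = {$, num}.
FOLLOW(N): in F::=N false, N is followed by false with FIRST {false}. Thus FOLLOW(N) = {false}.
FOLLOW(G): in G::=num G end, G is followed by end with FIRST {end}; in N::=S num G, the suffix after G is empty, so FOLLOW(G) ⊇ FOLLOW(N) = {false}; in N::=G, the suffix after G is empty, so FOLLOW(G) ⊇ FOLLOW(N) = {false}. Thus FOLLOW(G) = {end, false}.
FOLLOW(F): in S::=F, the suffix after F is empty, so FOLLOW(F) ⊇ FOLLOW(S) = {$, num}. Thus FOLLOW(F) = {$, num}.

{end, false}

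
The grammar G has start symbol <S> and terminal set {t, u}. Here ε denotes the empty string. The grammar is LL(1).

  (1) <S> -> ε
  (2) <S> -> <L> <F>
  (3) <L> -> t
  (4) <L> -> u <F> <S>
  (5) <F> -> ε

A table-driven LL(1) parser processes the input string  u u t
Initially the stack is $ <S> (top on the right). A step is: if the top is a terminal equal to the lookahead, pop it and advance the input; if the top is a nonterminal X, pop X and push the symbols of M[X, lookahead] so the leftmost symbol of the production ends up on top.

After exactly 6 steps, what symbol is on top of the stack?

step 1: stack=$ <S>  input=u u t $  — expand <S> -> <L> <F>
step 2: stack=$ <F> <L>  input=u u t $  — expand <L> -> u <F> <S>
step 3: stack=$ <F> <S> <F> u  input=u u t $  — match u
step 4: stack=$ <F> <S> <F>  input=u t $  — expand <F> -> ε
step 5: stack=$ <F> <S>  input=u t $  — expand <S> -> <L> <F>
step 6: stack=$ <F> <F> <L>  input=u t $  — expand <L> -> u <F> <S>
Stack after step 6: $ <F> <F> <S> <F> u (top = u).

u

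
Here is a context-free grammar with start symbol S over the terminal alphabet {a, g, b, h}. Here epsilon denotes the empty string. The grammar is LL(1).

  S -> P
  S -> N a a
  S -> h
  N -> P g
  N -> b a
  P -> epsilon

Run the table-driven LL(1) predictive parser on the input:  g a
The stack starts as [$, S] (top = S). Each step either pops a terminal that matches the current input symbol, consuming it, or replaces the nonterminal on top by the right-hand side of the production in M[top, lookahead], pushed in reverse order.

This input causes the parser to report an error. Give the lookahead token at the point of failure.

$

     Stack      Input  Action
  1  $ S        g a $  expand S -> N a a
  2  $ a a N    g a $  expand N -> P g
  3  $ a a g P  g a $  expand P -> epsilon
  4  $ a a g    g a $  match g
  5  $ a a      a $    match a
  6  $ a        $      error: top is terminal a but lookahead is $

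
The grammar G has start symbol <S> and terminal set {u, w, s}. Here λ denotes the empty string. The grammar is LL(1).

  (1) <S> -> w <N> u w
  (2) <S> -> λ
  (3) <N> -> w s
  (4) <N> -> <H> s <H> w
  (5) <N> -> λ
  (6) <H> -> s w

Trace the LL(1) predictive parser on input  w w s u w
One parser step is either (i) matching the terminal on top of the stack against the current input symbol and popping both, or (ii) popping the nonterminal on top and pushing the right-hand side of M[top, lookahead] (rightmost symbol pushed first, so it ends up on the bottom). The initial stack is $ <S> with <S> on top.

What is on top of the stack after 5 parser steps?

u

step 1: stack=$ <S>  input=w w s u w $  — expand <S> -> w <N> u w
step 2: stack=$ w u <N> w  input=w w s u w $  — match w
step 3: stack=$ w u <N>  input=w s u w $  — expand <N> -> w s
step 4: stack=$ w u s w  input=w s u w $  — match w
step 5: stack=$ w u s  input=s u w $  — match s
Stack after step 5: $ w u (top = u).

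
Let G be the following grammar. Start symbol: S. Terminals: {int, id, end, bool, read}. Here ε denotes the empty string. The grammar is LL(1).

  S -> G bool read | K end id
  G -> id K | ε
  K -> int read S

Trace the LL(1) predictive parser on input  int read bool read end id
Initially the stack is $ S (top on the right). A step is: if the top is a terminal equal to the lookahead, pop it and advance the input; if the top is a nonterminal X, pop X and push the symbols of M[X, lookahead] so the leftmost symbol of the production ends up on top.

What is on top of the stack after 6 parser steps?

     Stack                 Input                        Action
  1  $ S                   int read bool read end id $  expand S -> K end id
  2  $ id end K            int read bool read end id $  expand K -> int read S
  3  $ id end S read int   int read bool read end id $  match int
  4  $ id end S read       read bool read end id $      match read
  5  $ id end S            bool read end id $           expand S -> G bool read
  6  $ id end read bool G  bool read end id $           expand G -> ε
Stack after step 6: $ id end read bool (top = bool).

bool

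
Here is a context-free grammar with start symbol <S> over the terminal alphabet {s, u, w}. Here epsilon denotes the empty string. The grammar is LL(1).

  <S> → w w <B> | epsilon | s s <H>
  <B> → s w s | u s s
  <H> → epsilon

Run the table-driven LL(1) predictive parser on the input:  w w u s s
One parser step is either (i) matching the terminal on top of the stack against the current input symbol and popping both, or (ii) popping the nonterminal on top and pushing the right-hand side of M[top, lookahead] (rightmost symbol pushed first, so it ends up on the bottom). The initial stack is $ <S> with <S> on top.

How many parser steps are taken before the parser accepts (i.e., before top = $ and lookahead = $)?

     Stack      Input        Action
  1  $ <S>      w w u s s $  expand <S> → w w <B>
  2  $ <B> w w  w w u s s $  match w
  3  $ <B> w    w u s s $    match w
  4  $ <B>      u s s $      expand <B> → u s s
  5  $ s s u    u s s $      match u
  6  $ s s      s s $        match s
  7  $ s        s $          match s
Accept reached after 7 steps.

7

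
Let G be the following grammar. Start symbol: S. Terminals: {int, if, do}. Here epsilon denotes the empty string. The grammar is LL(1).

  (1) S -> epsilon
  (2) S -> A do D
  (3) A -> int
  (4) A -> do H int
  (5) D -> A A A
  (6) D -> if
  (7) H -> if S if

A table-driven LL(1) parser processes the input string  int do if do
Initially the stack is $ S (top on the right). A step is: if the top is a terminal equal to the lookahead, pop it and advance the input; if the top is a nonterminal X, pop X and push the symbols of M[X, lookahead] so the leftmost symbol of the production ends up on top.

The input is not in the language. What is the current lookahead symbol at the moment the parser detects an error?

do

step 1: stack=$ S  input=int do if do $  — expand S -> A do D
step 2: stack=$ D do A  input=int do if do $  — expand A -> int
step 3: stack=$ D do int  input=int do if do $  — match int
step 4: stack=$ D do  input=do if do $  — match do
step 5: stack=$ D  input=if do $  — expand D -> if
step 6: stack=$ if  input=if do $  — match if
step 7: stack=$  input=do $  — error: stack empty but input remains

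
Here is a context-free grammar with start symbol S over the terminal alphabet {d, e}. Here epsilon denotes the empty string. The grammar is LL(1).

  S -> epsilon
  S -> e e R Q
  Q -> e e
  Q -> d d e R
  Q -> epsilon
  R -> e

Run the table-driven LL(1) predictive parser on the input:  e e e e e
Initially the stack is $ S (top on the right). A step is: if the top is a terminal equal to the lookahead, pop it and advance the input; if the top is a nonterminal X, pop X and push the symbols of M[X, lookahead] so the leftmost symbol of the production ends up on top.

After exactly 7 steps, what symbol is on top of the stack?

e

step 1: stack=$ S  input=e e e e e $  — expand S -> e e R Q
step 2: stack=$ Q R e e  input=e e e e e $  — match e
step 3: stack=$ Q R e  input=e e e e $  — match e
step 4: stack=$ Q R  input=e e e $  — expand R -> e
step 5: stack=$ Q e  input=e e e $  — match e
step 6: stack=$ Q  input=e e $  — expand Q -> e e
step 7: stack=$ e e  input=e e $  — match e
Stack after step 7: $ e (top = e).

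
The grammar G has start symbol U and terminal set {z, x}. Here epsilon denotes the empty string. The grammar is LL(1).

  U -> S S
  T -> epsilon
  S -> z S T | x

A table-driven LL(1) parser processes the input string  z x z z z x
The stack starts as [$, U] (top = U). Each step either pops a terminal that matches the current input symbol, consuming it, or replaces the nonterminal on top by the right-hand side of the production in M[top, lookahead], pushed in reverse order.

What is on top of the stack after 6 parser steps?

S

     Stack      Input          Action
  1  $ U        z x z z z x $  expand U -> S S
  2  $ S S      z x z z z x $  expand S -> z S T
  3  $ S T S z  z x z z z x $  match z
  4  $ S T S    x z z z x $    expand S -> x
  5  $ S T x    x z z z x $    match x
  6  $ S T      z z z x $      expand T -> epsilon
Stack after step 6: $ S (top = S).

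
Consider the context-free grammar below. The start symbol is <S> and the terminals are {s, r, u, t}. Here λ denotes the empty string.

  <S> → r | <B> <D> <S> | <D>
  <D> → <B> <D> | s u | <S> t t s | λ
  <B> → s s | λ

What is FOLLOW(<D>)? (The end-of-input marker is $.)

{$, r, s, t}

FIRST(<B>) = {λ, s}
FIRST(<S>) = {λ, r, s, t}  (via <B> <D> <S>, <D>)
FIRST(<D>) = {λ, r, s, t}  (via <B> <D>, <S> t t s)
FOLLOW(<S>) includes $ since <S> is the start symbol.
FOLLOW(<S>): in <S>→<B> <D> <S>, the suffix after <S> is empty (adds nothing new); in <D>→<S> t t s, <S> is followed by t t s with FIRST {t}. Thus FOLLOW(<S>) = {$, t}.
FOLLOW(<D>): in <S>→<B> <D> <S>, <D> is followed by <S> with FIRST {λ, r, s, t}; in <S>→<B> <D> <S>, the suffix after <D> is nullable, so FOLLOW(<D>) ⊇ FOLLOW(<S>) = {$, t}; in <S>→<D>, the suffix after <D> is empty, so FOLLOW(<D>) ⊇ FOLLOW(<S>) = {$, t}; in <D>→<B> <D>, the suffix after <D> is empty (adds nothing new). Thus FOLLOW(<D>) = {$, r, s, t}.
FOLLOW(<B>): in <S>→<B> <D> <S>, <B> is followed by <D> <S> with FIRST {λ, r, s, t}; in <S>→<B> <D> <S>, the suffix after <B> is nullable, so FOLLOW(<B>) ⊇ FOLLOW(<S>) = {$, t}; in <D>→<B> <D>, <B> is followed by <D> with FIRST {λ, r, s, t}; in <D>→<B> <D>, the suffix after <B> is nullable, so FOLLOW(<B>) ⊇ FOLLOW(<D>) = {$, r, s, t}. Thus FOLLOW(<B>) = {$, r, s, t}.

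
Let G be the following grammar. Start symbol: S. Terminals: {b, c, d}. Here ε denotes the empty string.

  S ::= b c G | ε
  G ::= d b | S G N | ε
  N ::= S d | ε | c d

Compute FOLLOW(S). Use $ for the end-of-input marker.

{$, b, c, d}

FIRST(S): from S::=b c G we get {b}; from S::=ε we get {ε}. So FIRST(S) = {ε, b}.
FIRST(N): from N::=S d we get {b, d}; from N::=ε we get {ε}; from N::=c d we get {c}. So FIRST(N) = {ε, b, c, d}.
FIRST(G): from G::=d b we get {d}; from G::=S G N we get {ε, b, c, d}; from G::=ε we get {ε}. So FIRST(G) = {ε, b, c, d}.
FOLLOW(S) includes $ since S is the start symbol.
FOLLOW(S): in G::=S G N, S is followed by G N with FIRST {ε, b, c, d}; in G::=S G N, the suffix after S is nullable, so FOLLOW(S) ⊇ FOLLOW(G) = {$, b, c, d}; in N::=S d, S is followed by d with FIRST {d}. Thus FOLLOW(S) = {$, b, c, d}.
FOLLOW(G): in S::=b c G, the suffix after G is empty, so FOLLOW(G) ⊇ FOLLOW(S) = {$, b, c, d}; in G::=S G N, G is followed by N with FIRST {ε, b, c, d}; in G::=S G N, the suffix after G is nullable (adds nothing new). Thus FOLLOW(G) = {$, b, c, d}.
FOLLOW(N): in G::=S G N, the suffix after N is empty, so FOLLOW(N) ⊇ FOLLOW(G) = {$, b, c, d}. Thus FOLLOW(N) = {$, b, c, d}.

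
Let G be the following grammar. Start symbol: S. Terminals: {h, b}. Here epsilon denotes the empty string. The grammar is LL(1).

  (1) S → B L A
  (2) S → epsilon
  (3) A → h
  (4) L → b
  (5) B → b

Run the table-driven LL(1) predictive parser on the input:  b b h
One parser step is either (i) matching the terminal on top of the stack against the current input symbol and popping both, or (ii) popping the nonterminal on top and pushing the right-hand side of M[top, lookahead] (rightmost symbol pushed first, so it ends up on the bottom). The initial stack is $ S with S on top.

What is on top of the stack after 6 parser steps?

h

     Stack    Input    Action
  1  $ S      b b h $  expand S → B L A
  2  $ A L B  b b h $  expand B → b
  3  $ A L b  b b h $  match b
  4  $ A L    b h $    expand L → b
  5  $ A b    b h $    match b
  6  $ A      h $      expand A → h
Stack after step 6: $ h (top = h).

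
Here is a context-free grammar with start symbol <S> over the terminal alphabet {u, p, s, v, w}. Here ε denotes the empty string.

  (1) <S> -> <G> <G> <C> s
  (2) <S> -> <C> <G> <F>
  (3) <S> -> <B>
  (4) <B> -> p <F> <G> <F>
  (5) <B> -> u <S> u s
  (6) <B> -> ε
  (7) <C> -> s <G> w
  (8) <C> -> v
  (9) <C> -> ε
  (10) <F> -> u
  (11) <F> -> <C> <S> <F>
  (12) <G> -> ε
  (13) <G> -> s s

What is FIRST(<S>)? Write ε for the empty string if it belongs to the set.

FIRST(<B>): from <B>->p <F> <G> <F> we get {p}; from <B>->u <S> u s we get {u}; from <B>->ε we get {ε}. So FIRST(<B>) = {ε, p, u}.
FIRST(<C>): from <C>->s <G> w we get {s}; from <C>->v we get {v}; from <C>->ε we get {ε}. So FIRST(<C>) = {ε, s, v}.
FIRST(<G>): from <G>->ε we get {ε}; from <G>->s s we get {s}. So FIRST(<G>) = {ε, s}.
FIRST(<S>): from <S>-><G> <G> <C> s we get {s, v}; from <S>-><C> <G> <F> we get {p, s, u, v}; from <S>-><B> we get {ε, p, u}. So FIRST(<S>) = {ε, p, s, u, v}.
FIRST(<F>): from <F>->u we get {u}; from <F>-><C> <S> <F> we get {p, s, u, v}. So FIRST(<F>) = {p, s, u, v}.

{ε, p, s, u, v}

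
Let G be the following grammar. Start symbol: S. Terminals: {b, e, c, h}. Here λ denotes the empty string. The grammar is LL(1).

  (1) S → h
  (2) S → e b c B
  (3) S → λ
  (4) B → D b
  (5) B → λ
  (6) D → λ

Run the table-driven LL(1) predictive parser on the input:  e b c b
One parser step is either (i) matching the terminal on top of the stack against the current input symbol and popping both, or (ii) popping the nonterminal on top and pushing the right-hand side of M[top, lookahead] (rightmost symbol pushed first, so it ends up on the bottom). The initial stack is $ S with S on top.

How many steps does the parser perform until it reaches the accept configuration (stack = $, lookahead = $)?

7

     Stack      Input      Action
  1  $ S        e b c b $  expand S → e b c B
  2  $ B c b e  e b c b $  match e
  3  $ B c b    b c b $    match b
  4  $ B c      c b $      match c
  5  $ B        b $        expand B → D b
  6  $ b D      b $        expand D → λ
  7  $ b        b $        match b
Accept reached after 7 steps.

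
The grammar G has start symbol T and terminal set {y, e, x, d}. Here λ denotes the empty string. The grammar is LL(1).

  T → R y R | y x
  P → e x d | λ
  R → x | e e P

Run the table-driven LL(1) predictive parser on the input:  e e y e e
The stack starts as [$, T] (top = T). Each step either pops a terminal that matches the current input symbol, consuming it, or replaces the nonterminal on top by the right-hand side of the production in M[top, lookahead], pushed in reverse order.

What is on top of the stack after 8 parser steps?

e

     Stack        Input        Action
  1  $ T          e e y e e $  expand T → R y R
  2  $ R y R      e e y e e $  expand R → e e P
  3  $ R y P e e  e e y e e $  match e
  4  $ R y P e    e y e e $    match e
  5  $ R y P      y e e $      expand P → λ
  6  $ R y        y e e $      match y
  7  $ R          e e $        expand R → e e P
  8  $ P e e      e e $        match e
Stack after step 8: $ P e (top = e).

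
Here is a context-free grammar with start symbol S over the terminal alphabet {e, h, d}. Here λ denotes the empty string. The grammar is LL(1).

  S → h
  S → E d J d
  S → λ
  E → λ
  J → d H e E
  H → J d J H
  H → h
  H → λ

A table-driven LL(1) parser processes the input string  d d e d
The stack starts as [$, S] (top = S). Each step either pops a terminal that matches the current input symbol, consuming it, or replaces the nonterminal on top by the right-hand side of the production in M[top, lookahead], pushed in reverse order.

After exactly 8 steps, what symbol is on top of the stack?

step 1: stack=$ S  input=d d e d $  — expand S → E d J d
step 2: stack=$ d J d E  input=d d e d $  — expand E → λ
step 3: stack=$ d J d  input=d d e d $  — match d
step 4: stack=$ d J  input=d e d $  — expand J → d H e E
step 5: stack=$ d E e H d  input=d e d $  — match d
step 6: stack=$ d E e H  input=e d $  — expand H → λ
step 7: stack=$ d E e  input=e d $  — match e
step 8: stack=$ d E  input=d $  — expand E → λ
Stack after step 8: $ d (top = d).

d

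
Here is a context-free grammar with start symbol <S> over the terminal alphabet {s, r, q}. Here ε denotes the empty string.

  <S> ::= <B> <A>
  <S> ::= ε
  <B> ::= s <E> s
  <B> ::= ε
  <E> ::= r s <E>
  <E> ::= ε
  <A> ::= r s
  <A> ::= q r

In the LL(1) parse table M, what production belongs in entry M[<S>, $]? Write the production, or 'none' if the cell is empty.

FIRST(<B>) = {ε, s}
FIRST(<E>) = {ε, r}
FIRST(<A>) = {q, r}
FIRST(<S>) = {ε, q, r, s}  (via <B> <A>)
FOLLOW(<S>) includes $ since <S> is the start symbol.
FOLLOW(<S>): <S> appears on no right-hand side. Thus FOLLOW(<S>) = {$}.
For <S> ::= <B> <A>: FIRST(<B> <A>) = {q, r, s}, so it goes in M[<S>, t] for t ∈ {q, r, s}.
For <S> ::= ε: FIRST(ε) = {ε}, so it goes in M[<S>, t] for t ∈ {}; since ε ∈ FIRST, also for every t ∈ FOLLOW(<S>) = {$}.

<S> ::= ε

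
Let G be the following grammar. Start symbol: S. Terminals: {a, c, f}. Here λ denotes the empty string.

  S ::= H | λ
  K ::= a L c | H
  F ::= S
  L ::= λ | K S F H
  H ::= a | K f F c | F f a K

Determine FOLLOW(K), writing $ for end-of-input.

{$, a, c, f}

FIRST(S): from S::=H we get {a, f}; from S::=λ we get {λ}. So FIRST(S) = {λ, a, f}.
FIRST(F): from F::=S we get {λ, a, f}. So FIRST(F) = {λ, a, f}.
FIRST(K): from K::=a L c we get {a}; from K::=H we get {a, f}. So FIRST(K) = {a, f}.
FIRST(L): from L::=λ we get {λ}; from L::=K S F H we get {a, f}. So FIRST(L) = {λ, a, f}.
FIRST(H): from H::=a we get {a}; from H::=K f F c we get {a, f}; from H::=F f a K we get {a, f}. So FIRST(H) = {a, f}.
FOLLOW(S) includes $ since S is the start symbol.
FOLLOW(F): in L::=K S F H, F is followed by H with FIRST {a, f}; in H::=K f F c, F is followed by c with FIRST {c}; in H::=F f a K, F is followed by f a K with FIRST {f}. Thus FOLLOW(F) = {a, c, f}.
FOLLOW(S): in F::=S, the suffix after S is empty, so FOLLOW(S) ⊇ FOLLOW(F) = {a, c, f}; in L::=K S F H, S is followed by F H with FIRST {a, f}. Thus FOLLOW(S) = {$, a, c, f}.
FOLLOW(L): in K::=a L c, L is followed by c with FIRST {c}. Thus FOLLOW(L) = {c}.
FOLLOW(K): in L::=K S F H, K is followed by S F H with FIRST {a, f}; in H::=K f F c, K is followed by f F c with FIRST {f}; in H::=F f a K, the suffix after K is empty, so FOLLOW(K) ⊇ FOLLOW(H) = {$, a, c, f}. Thus FOLLOW(K) = {$, a, c, f}.
FOLLOW(H): in S::=H, the suffix after H is empty, so FOLLOW(H) ⊇ FOLLOW(S) = {$, a, c, f}; in K::=H, the suffix after H is empty, so FOLLOW(H) ⊇ FOLLOW(K) = {$, a, c, f}; in L::=K S F H, the suffix after H is empty, so FOLLOW(H) ⊇ FOLLOW(L) = {c}. Thus FOLLOW(H) = {$, a, c, f}.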